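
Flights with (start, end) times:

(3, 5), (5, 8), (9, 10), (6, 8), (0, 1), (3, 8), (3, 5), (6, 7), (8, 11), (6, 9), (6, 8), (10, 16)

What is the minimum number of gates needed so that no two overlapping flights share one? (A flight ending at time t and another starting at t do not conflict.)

The answer is the maximum number of intervals overlapping at any instant.
Events (time:±→running): 0:+→1 1:-→0 3:+→1 3:+→2 3:+→3 5:-→2 5:-→1 5:+→2 6:+→3 6:+→4 6:+→5 6:+→6 … peak 6.

6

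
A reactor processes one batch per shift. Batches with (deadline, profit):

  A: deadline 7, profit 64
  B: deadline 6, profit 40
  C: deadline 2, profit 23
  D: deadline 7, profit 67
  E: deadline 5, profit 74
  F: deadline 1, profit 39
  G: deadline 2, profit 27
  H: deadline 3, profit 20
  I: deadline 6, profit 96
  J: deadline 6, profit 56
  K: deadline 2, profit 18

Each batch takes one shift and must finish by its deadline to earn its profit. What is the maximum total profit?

Sort by profit descending; place each in the latest free slot ≤ its deadline.
Profit order: I=96 E=74 D=67 A=64 J=56 B=40 F=39 G=27 C=23 H=20 K=18
Assign: I→slot 6, E→slot 5, D→slot 7, A→slot 4, J→slot 3, B→slot 2, F→slot 1, G skipped, C skipped, H skipped, K skipped.
Slots: [1:F] [2:B] [3:J] [4:A] [5:E] [6:I] [7:D]
Profit = 39 + 40 + 56 + 64 + 74 + 96 + 67 = 436

436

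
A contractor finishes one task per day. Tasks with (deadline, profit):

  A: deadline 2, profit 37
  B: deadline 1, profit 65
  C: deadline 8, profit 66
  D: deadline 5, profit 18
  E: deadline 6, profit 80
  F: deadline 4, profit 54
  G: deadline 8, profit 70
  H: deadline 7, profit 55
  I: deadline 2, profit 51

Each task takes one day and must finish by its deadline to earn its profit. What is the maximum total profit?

459

By profit: E(d6,80), G(d8,70), C(d8,66), B(d1,65), H(d7,55), F(d4,54), I(d2,51), A(d2,37), D(d5,18)
E→slot 6; G→slot 8; C→slot 7; B→slot 1; H→slot 5; F→slot 4; I→slot 2; A skipped; D→slot 3.
Profit = 65 + 51 + 18 + 54 + 55 + 80 + 66 + 70 = 459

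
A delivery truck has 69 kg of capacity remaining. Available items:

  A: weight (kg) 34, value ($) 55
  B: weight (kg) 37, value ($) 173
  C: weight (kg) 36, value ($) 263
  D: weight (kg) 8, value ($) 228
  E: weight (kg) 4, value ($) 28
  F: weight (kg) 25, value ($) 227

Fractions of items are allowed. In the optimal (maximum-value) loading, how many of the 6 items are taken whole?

3

Order: D (228/8=28.50) > F (227/25=9.08) > C (263/36=7.31) > E (28/4=7.00) > B (173/37=4.68) > A (55/34=1.62)
Fill: take D (8 @ 228) → take F (25 @ 227) → take C (36 @ 263); 69/69 used.
3 item(s) taken whole.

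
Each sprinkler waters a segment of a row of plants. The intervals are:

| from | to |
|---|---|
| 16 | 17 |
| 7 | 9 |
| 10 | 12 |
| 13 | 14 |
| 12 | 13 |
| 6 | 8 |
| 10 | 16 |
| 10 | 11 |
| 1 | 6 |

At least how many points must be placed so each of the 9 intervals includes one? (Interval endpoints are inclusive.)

5

Sort by right endpoint; whenever an interval is uncovered, place a point at its right end.
By right end: [1,6]  [6,8]  [7,9]  [10,11]  [10,12]  [12,13]  [13,14]  [10,16]  [16,17]
[1,6] uncovered → point at 6; [7,9] uncovered → point at 9; [10,11] uncovered → point at 11; [12,13] uncovered → point at 13; [16,17] uncovered → point at 17.
Points: 6, 9, 11, 13, 17 (5 total).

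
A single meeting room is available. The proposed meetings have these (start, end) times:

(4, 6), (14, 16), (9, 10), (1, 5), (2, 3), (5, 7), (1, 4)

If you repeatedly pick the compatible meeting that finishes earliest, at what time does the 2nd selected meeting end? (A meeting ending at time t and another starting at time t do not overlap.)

6

Sorted by end: (2,3)  (1,4)  (1,5)  (4,6)  (5,7)  (9,10)  (14,16)
take (2,3); take (4,6); take (9,10); take (14,16).
Selected: (2,3) (4,6) (9,10) (14,16)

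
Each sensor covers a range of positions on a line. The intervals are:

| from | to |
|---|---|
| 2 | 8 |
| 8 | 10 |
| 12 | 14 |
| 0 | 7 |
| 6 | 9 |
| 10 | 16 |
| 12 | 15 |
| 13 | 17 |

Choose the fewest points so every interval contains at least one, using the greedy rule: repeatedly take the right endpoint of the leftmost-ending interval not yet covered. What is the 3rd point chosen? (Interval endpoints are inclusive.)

By right end: [0,7]  [2,8]  [6,9]  [8,10]  [12,14]  [12,15]  [10,16]  [13,17]
[0,7] uncovered → point at 7; [8,10] uncovered → point at 10; [12,14] uncovered → point at 14.
Points: 7, 10, 14 (3 total).

14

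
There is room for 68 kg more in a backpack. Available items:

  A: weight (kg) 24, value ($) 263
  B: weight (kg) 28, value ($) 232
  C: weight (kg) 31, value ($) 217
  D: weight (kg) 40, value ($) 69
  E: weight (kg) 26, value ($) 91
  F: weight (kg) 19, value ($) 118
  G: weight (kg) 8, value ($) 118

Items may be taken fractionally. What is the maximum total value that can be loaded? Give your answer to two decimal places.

Sort by value per unit weight and fill in that order.
Ratios (sorted): G 14.75, A 10.96, B 8.29, C 7.00, F 6.21, E 3.50, D 1.73
take G (8 @ 118); take A (24 @ 263); take B (28 @ 232); take 8/31 of C → 56.00. Capacity used 68/68.
Total value = 669.00

669.00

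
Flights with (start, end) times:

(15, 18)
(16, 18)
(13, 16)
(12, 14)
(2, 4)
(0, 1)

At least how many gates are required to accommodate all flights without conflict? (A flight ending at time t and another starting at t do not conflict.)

starts: [0, 2, 12, 13, 15, 16]
ends:   [1, 4, 14, 16, 18, 18]
s0→1 e1→0 s2→1 e4→0 s12→1 s13→2  — peak 2.

2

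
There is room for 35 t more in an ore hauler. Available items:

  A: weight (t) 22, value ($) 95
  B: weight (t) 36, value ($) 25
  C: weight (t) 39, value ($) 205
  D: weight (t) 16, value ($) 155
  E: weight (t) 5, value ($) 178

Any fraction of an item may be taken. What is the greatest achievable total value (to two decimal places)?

406.59

Ratios (sorted): E 35.60, D 9.69, C 5.26, A 4.32, B 0.69
take E (5 @ 178); take D (16 @ 155); take 14/39 of C → 73.59. Capacity used 35/35.
Total value = 406.59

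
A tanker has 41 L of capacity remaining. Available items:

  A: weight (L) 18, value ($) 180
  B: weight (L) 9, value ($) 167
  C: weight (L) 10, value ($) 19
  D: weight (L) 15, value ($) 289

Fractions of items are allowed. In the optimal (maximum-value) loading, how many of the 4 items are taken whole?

Order: D (289/15=19.27) > B (167/9=18.56) > A (180/18=10.00) > C (19/10=1.90)
Fill: take D (15 @ 289) → take B (9 @ 167) → take 17/18 of A → 170.00; 41/41 used.
2 item(s) taken whole; one partial (take 17/18 of A).

2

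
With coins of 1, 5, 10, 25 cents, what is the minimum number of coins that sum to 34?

34 − 1×25→9 − 1×5→4 − 4×1→0
Total coins = 1 + 1 + 4 = 6

6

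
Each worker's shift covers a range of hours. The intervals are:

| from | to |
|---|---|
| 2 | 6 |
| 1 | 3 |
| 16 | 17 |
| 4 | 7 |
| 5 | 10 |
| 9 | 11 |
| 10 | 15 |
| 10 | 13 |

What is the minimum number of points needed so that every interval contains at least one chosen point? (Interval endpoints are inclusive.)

4

Sorted: [1,3] [2,6] [4,7] [5,10] [9,11] [10,13] [10,15] [16,17]
{[1,3],[2,6]} hit by 3; {[4,7],[5,10]} hit by 7; {[9,11],[10,13],[10,15]} hit by 11; {[16,17]} hit by 17.
Points: 3, 7, 11, 17 (4 total).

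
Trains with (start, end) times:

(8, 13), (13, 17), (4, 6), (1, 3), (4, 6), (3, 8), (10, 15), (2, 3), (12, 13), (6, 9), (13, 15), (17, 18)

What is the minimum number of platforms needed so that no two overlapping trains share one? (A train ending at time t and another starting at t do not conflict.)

3

Events (time:±→running): 1:+→1 2:+→2 3:-→1 3:-→0 3:+→1 4:+→2 4:+→3 … peak 3.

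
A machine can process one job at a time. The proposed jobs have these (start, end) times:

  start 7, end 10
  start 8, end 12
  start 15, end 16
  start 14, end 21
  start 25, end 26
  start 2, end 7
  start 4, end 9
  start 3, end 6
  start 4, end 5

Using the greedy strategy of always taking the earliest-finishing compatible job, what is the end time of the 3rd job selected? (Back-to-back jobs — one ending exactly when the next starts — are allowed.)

Order by finish time; keep every interval that doesn't clash with the previous kept one.
Sorted by end: (4,5)  (3,6)  (2,7)  (4,9)  (7,10)  (8,12)  (15,16)  (14,21)  (25,26)
take (4,5); skip (3,6); take (7,10); skip (8,12); take (15,16); take (25,26).
Selected: (4,5) (7,10) (15,16) (25,26)

16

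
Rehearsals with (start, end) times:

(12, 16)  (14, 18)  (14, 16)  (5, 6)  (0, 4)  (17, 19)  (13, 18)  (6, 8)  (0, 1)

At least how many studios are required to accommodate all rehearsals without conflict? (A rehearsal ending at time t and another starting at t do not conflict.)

The answer is the maximum number of intervals overlapping at any instant.
starts: [0, 0, 5, 6, 12, 13, 14, 14, 17]
ends:   [1, 4, 6, 8, 16, 16, 18, 18, 19]
s0→1 s0→2 e1→1 e4→0 s5→1 e6→0 s6→1 e8→0 s12→1 s13→2 s14→3 s14→4  — peak 4.

4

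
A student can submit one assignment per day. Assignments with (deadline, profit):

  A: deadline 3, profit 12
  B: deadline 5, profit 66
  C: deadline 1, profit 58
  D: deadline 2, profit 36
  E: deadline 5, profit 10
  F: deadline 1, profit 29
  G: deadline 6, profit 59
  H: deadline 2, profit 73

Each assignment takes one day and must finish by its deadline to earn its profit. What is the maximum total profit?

Take jobs in profit order; each goes to the latest open slot no later than its deadline.
By profit: H(d2,73), B(d5,66), G(d6,59), C(d1,58), D(d2,36), F(d1,29), A(d3,12), E(d5,10)
H→slot 2; B→slot 5; G→slot 6; C→slot 1; D skipped; F skipped; A→slot 3; E→slot 4.
Profit = 58 + 73 + 12 + 10 + 66 + 59 = 278

278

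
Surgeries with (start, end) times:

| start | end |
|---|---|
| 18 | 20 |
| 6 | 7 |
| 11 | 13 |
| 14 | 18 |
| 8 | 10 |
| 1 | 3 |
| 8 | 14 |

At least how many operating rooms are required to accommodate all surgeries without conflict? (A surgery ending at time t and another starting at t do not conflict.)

starts: [1, 6, 8, 8, 11, 14, 18]
ends:   [3, 7, 10, 13, 14, 18, 20]
s1→1 e3→0 s6→1 e7→0 s8→1 s8→2  — peak 2.

2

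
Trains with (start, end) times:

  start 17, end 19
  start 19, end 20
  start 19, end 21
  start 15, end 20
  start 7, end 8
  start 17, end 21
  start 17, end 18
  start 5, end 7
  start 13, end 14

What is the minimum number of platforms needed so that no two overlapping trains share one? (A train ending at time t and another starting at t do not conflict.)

4

starts: [5, 7, 13, 15, 17, 17, 17, 19, 19]
ends:   [7, 8, 14, 18, 19, 20, 20, 21, 21]
s5→1 e7→0 s7→1 e8→0 s13→1 e14→0 s15→1 s17→2 s17→3 s17→4  — peak 4.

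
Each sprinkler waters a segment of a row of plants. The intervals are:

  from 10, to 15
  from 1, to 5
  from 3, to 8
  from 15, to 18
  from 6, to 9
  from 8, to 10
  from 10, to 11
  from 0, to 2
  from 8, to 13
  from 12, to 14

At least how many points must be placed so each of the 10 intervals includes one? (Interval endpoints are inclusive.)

Sort by right endpoint; whenever an interval is uncovered, place a point at its right end.
Sorted: [0,2] [1,5] [3,8] [6,9] [8,10] [10,11] [8,13] [12,14] [10,15] [15,18]
{[0,2],[1,5]} hit by 2; {[3,8],[6,9],[8,10]} hit by 8; {[10,11],[8,13]} hit by 11; {[12,14],[10,15]} hit by 14; {[15,18]} hit by 18.
Points: 2, 8, 11, 14, 18 (5 total).

5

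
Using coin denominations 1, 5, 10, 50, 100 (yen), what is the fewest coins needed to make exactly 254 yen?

Greedy: take as many of the largest coin as possible, then repeat with the remainder.
254 = 2×100 + 1×50 + 4×1
Total coins = 2 + 1 + 4 = 7

7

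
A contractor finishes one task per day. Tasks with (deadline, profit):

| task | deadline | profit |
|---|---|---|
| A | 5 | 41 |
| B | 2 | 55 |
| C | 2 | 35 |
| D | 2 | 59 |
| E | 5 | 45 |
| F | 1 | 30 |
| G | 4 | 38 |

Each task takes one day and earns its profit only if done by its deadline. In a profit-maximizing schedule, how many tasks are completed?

Sort by profit descending; place each in the latest free slot ≤ its deadline.
Profit order: D=59 B=55 E=45 A=41 G=38 C=35 F=30
Assign: D→slot 2, B→slot 1, E→slot 5, A→slot 4, G→slot 3, C skipped, F skipped.
Slots: [1:B] [2:D] [3:G] [4:A] [5:E]
5 of 7 scheduled.

5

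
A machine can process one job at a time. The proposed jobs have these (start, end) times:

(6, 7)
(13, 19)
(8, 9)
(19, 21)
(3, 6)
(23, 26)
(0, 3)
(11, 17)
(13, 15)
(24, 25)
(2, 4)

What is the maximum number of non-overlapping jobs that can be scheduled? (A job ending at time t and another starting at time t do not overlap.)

7

Greedy by earliest finish: after sorting by end time, pick each interval compatible with the last pick.
Sorted by end: (0,3)  (2,4)  (3,6)  (6,7)  (8,9)  (13,15)  (11,17)  (13,19)  (19,21)  (24,25)  (23,26)
take (0,3); take (3,6); take (6,7); take (8,9); take (13,15); skip (13,19); take (19,21); take (24,25).
Selected 7 jobs.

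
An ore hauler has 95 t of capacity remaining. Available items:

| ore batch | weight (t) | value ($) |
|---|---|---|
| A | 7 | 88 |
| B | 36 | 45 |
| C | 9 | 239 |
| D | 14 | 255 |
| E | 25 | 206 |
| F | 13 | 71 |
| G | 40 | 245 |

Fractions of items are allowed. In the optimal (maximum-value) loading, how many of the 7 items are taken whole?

Sort by value per unit weight and fill in that order.
Ratios (sorted): C 26.56, D 18.21, A 12.57, E 8.24, G 6.12, F 5.46, B 1.25
take C (9 @ 239); take D (14 @ 255); take A (7 @ 88); take E (25 @ 206); take G (40 @ 245). Capacity used 95/95.
5 item(s) taken whole.

5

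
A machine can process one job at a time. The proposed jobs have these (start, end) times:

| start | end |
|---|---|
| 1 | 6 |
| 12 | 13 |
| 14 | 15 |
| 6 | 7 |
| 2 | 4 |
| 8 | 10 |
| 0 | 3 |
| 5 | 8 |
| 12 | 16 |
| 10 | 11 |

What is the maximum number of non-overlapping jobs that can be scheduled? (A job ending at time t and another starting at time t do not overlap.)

Order by finish time; keep every interval that doesn't clash with the previous kept one.
By end time: (0,3), (2,4), (1,6), (6,7), (5,8), (8,10), (10,11), (12,13), (14,15), (12,16).
Pick (0,3); next start ≥ 3 → (6,7); next start ≥ 7 → (8,10); next start ≥ 10 → (10,11); next start ≥ 11 → (12,13); next start ≥ 13 → (14,15).
Selected 6 jobs.

6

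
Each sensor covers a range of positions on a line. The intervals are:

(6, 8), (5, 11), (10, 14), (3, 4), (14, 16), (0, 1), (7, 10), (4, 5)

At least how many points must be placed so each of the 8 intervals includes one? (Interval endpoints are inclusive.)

4

Sorted: [0,1] [3,4] [4,5] [6,8] [7,10] [5,11] [10,14] [14,16]
{[0,1]} hit by 1; {[3,4],[4,5]} hit by 4; {[6,8],[7,10],[5,11]} hit by 8; {[10,14],[14,16]} hit by 14.
Points: 1, 4, 8, 14 (4 total).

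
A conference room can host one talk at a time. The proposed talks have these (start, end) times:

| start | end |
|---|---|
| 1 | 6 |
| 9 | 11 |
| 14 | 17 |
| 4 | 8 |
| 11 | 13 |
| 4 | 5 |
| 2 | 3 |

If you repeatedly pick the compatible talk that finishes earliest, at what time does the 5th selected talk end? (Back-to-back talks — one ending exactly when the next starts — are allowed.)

17

Sorted by end: (2,3)  (4,5)  (1,6)  (4,8)  (9,11)  (11,13)  (14,17)
take (2,3); take (4,5); skip (4,8); take (9,11); take (11,13); take (14,17).
Selected: (2,3) (4,5) (9,11) (11,13) (14,17)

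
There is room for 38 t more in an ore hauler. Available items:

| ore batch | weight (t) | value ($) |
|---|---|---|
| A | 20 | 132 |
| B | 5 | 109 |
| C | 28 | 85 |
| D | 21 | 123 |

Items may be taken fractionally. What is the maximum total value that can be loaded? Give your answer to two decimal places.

Ratios (sorted): B 21.80, A 6.60, D 5.86, C 3.04
take B (5 @ 109); take A (20 @ 132); take 13/21 of D → 76.14. Capacity used 38/38.
Total value = 317.14

317.14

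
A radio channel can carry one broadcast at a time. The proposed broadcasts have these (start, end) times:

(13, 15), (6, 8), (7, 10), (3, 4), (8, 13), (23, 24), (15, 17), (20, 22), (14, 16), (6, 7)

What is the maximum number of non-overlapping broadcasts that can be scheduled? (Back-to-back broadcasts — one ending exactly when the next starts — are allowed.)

7

By end time: (3,4), (6,7), (6,8), (7,10), (8,13), (13,15), (14,16), (15,17), (20,22), (23,24).
Pick (3,4); next start ≥ 4 → (6,7); next start ≥ 7 → (7,10); next start ≥ 10 → (13,15); next start ≥ 15 → (15,17); next start ≥ 17 → (20,22); next start ≥ 22 → (23,24).
Selected 7 broadcasts.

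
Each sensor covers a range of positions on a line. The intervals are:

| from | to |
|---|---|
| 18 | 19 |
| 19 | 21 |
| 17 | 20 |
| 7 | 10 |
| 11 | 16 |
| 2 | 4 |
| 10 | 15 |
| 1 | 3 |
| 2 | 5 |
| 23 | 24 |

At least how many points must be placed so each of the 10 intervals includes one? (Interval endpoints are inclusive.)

5

Sorted: [1,3] [2,4] [2,5] [7,10] [10,15] [11,16] [18,19] [17,20] [19,21] [23,24]
{[1,3],[2,4],[2,5]} hit by 3; {[7,10],[10,15]} hit by 10; {[11,16]} hit by 16; {[18,19],[17,20],[19,21]} hit by 19; {[23,24]} hit by 24.
Points: 3, 10, 16, 19, 24 (5 total).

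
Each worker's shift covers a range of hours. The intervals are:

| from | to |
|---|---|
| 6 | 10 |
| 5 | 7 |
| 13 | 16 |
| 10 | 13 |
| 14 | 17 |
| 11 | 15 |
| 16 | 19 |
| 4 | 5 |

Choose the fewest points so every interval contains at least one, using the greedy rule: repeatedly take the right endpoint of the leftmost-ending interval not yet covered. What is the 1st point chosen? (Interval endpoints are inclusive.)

5

Sort by right endpoint; whenever an interval is uncovered, place a point at its right end.
Sorted: [4,5] [5,7] [6,10] [10,13] [11,15] [13,16] [14,17] [16,19]
{[4,5],[5,7]} hit by 5; {[6,10],[10,13]} hit by 10; {[11,15],[13,16],[14,17]} hit by 15; {[16,19]} hit by 19.
Points: 5, 10, 15, 19 (4 total).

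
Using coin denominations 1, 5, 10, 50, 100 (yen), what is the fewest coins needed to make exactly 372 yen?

8

372 − 3×100→72 − 1×50→22 − 2×10→2 − 2×1→0
Total coins = 3 + 1 + 2 + 2 = 8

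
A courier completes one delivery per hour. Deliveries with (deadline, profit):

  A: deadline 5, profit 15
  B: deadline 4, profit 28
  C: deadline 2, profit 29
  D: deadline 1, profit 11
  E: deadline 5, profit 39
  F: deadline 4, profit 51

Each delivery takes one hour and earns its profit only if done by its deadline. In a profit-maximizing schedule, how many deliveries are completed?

Profit order: F=51 E=39 C=29 B=28 A=15 D=11
Assign: F→slot 4, E→slot 5, C→slot 2, B→slot 3, A→slot 1, D skipped.
Slots: [1:A] [2:C] [3:B] [4:F] [5:E]
5 of 6 scheduled.

5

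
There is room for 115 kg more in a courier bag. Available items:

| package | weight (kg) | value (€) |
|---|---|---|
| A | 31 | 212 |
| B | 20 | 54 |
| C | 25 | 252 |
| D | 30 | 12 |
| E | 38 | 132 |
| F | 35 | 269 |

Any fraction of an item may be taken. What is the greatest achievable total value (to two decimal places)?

Ratios (sorted): C 10.08, F 7.69, A 6.84, E 3.47, B 2.70, D 0.40
take C (25 @ 252); take F (35 @ 269); take A (31 @ 212); take 24/38 of E → 83.37. Capacity used 115/115.
Total value = 816.37

816.37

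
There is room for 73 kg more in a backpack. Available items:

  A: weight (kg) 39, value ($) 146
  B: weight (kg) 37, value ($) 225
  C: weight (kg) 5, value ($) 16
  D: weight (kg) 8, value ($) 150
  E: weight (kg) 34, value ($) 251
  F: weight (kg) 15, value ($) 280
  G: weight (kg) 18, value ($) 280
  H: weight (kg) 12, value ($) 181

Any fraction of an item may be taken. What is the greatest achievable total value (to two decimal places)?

1038.65

Ratios (sorted): D 18.75, F 18.67, G 15.56, H 15.08, E 7.38, B 6.08, A 3.74, C 3.20
take D (8 @ 150); take F (15 @ 280); take G (18 @ 280); take H (12 @ 181); take 20/34 of E → 147.65. Capacity used 73/73.
Total value = 1038.65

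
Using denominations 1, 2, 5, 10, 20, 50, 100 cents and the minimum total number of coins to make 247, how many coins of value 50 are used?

Use the largest denomination that fits, subtract, and repeat.
247 = 2×100 + 2×20 + 1×5 + 1×2
Count of 50: 0

0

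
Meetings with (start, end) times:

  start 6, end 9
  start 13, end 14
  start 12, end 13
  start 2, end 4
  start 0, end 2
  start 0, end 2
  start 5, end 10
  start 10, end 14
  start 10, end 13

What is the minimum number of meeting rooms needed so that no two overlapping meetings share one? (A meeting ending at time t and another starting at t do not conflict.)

3

starts: [0, 0, 2, 5, 6, 10, 10, 12, 13]
ends:   [2, 2, 4, 9, 10, 13, 13, 14, 14]
s0→1 s0→2 e2→1 e2→0 s2→1 e4→0 s5→1 s6→2 e9→1 e10→0 s10→1 s10→2 s12→3  — peak 3.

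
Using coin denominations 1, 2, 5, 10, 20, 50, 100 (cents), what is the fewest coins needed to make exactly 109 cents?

109 = 1×100 + 1×5 + 2×2
Total coins = 1 + 1 + 2 = 4

4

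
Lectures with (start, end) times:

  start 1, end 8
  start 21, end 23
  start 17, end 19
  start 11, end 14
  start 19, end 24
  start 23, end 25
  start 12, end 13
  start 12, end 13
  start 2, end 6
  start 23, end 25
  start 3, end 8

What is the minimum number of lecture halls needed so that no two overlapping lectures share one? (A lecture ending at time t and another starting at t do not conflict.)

starts: [1, 2, 3, 11, 12, 12, 17, 19, 21, 23, 23]
ends:   [6, 8, 8, 13, 13, 14, 19, 23, 24, 25, 25]
s1→1 s2→2 s3→3  — peak 3.

3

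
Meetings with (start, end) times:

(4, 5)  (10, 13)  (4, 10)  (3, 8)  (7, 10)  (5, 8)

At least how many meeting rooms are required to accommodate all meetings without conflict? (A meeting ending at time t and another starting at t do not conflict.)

The answer is the maximum number of intervals overlapping at any instant.
Events (time:±→running): 3:+→1 4:+→2 4:+→3 5:-→2 5:+→3 7:+→4 … peak 4.

4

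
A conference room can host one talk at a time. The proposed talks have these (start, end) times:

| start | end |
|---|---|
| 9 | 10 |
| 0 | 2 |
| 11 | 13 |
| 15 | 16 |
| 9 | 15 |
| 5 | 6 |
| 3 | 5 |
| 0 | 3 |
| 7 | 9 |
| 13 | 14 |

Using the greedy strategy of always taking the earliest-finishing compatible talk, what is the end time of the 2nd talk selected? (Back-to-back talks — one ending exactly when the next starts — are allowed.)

5

Sorted by end: (0,2)  (0,3)  (3,5)  (5,6)  (7,9)  (9,10)  (11,13)  (13,14)  (9,15)  (15,16)
take (0,2); take (3,5); take (5,6); take (7,9); take (9,10); take (11,13); take (13,14); skip (9,15); take (15,16).
Selected: (0,2) (3,5) (5,6) (7,9) (9,10) (11,13) (13,14) (15,16)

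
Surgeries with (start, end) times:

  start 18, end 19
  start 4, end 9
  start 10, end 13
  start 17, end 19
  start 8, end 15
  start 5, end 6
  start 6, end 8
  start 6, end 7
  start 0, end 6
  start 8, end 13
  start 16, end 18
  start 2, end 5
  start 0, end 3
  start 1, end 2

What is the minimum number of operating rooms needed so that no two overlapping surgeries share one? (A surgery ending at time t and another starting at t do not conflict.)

3

Events (time:±→running): 0:+→1 0:+→2 1:+→3 … peak 3.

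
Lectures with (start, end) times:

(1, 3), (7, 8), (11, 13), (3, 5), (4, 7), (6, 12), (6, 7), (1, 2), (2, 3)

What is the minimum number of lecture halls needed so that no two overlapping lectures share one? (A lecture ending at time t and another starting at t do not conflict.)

3

starts: [1, 1, 2, 3, 4, 6, 6, 7, 11]
ends:   [2, 3, 3, 5, 7, 7, 8, 12, 13]
s1→1 s1→2 e2→1 s2→2 e3→1 e3→0 s3→1 s4→2 e5→1 s6→2 s6→3  — peak 3.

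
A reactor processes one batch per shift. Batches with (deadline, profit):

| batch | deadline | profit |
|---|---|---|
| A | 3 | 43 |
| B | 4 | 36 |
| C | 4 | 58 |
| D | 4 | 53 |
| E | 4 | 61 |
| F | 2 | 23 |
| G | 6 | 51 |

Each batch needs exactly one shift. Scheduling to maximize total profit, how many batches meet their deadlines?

By profit: E(d4,61), C(d4,58), D(d4,53), G(d6,51), A(d3,43), B(d4,36), F(d2,23)
E→slot 4; C→slot 3; D→slot 2; G→slot 6; A→slot 1; B skipped; F skipped.
5 of 7 scheduled.

5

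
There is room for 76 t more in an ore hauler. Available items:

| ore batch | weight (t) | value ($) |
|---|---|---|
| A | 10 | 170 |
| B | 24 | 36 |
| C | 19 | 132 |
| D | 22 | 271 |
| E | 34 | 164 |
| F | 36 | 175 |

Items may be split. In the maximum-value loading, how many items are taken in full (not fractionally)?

3

Ratios (sorted): A 17.00, D 12.32, C 6.95, F 4.86, E 4.82, B 1.50
take A (10 @ 170); take D (22 @ 271); take C (19 @ 132); take 25/36 of F → 121.53. Capacity used 76/76.
3 item(s) taken whole; one partial (take 25/36 of F).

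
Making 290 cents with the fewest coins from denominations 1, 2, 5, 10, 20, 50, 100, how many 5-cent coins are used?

290 = 2×100 + 1×50 + 2×20
Count of 5: 0

0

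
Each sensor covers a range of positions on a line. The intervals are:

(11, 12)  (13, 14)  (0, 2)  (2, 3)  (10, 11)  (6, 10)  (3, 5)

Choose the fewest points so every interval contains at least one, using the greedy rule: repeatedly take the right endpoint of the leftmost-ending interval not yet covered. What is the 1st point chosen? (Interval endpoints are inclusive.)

2

Sort by right endpoint; whenever an interval is uncovered, place a point at its right end.
By right end: [0,2]  [2,3]  [3,5]  [6,10]  [10,11]  [11,12]  [13,14]
[0,2] uncovered → point at 2; [3,5] uncovered → point at 5; [6,10] uncovered → point at 10; [11,12] uncovered → point at 12; [13,14] uncovered → point at 14.
Points: 2, 5, 10, 12, 14 (5 total).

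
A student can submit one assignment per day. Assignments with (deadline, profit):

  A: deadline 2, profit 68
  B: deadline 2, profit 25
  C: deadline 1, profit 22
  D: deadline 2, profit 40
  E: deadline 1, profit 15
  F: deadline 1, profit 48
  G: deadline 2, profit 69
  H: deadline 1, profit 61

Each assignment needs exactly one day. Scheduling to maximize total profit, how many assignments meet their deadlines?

Sort by profit descending; place each in the latest free slot ≤ its deadline.
Profit order: G=69 A=68 H=61 F=48 D=40 B=25 C=22 E=15
Assign: G→slot 2, A→slot 1, H skipped, F skipped, D skipped, B skipped, C skipped, E skipped.
Slots: [1:A] [2:G]
2 of 8 scheduled.

2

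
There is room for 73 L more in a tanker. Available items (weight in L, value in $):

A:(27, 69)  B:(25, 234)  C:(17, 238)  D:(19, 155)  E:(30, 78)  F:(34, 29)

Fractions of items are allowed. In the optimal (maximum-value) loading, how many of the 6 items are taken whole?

Order: C (238/17=14.00) > B (234/25=9.36) > D (155/19=8.16) > E (78/30=2.60) > A (69/27=2.56) > F (29/34=0.85)
Fill: take C (17 @ 238) → take B (25 @ 234) → take D (19 @ 155) → take 12/30 of E → 31.20; 73/73 used.
3 item(s) taken whole; one partial (take 12/30 of E).

3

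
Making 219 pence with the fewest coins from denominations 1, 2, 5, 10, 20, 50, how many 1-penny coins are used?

Use the largest denomination that fits, subtract, and repeat.
219 − 4×50→19 − 1×10→9 − 1×5→4 − 2×2→0
Count of 1: 0

0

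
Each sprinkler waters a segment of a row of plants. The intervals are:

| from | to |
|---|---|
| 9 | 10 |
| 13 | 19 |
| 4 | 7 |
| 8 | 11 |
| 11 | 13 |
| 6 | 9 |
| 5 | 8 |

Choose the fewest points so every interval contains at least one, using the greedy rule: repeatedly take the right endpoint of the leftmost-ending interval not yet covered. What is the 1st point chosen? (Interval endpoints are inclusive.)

Sort by right endpoint; whenever an interval is uncovered, place a point at its right end.
By right end: [4,7]  [5,8]  [6,9]  [9,10]  [8,11]  [11,13]  [13,19]
[4,7] uncovered → point at 7; [9,10] uncovered → point at 10; [11,13] uncovered → point at 13.
Points: 7, 10, 13 (3 total).

7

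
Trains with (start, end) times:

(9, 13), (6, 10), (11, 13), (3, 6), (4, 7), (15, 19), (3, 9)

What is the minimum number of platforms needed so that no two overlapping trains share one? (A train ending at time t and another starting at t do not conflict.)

3

Count concurrent intervals with a sweep; the peak is the room count.
Events (time:±→running): 3:+→1 3:+→2 4:+→3 … peak 3.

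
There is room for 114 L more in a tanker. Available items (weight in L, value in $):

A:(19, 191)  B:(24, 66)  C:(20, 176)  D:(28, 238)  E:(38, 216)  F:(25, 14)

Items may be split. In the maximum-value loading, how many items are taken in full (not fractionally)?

Ratios (sorted): A 10.05, C 8.80, D 8.50, E 5.68, B 2.75, F 0.56
take A (19 @ 191); take C (20 @ 176); take D (28 @ 238); take E (38 @ 216); take 9/24 of B → 24.75. Capacity used 114/114.
4 item(s) taken whole; one partial (take 9/24 of B).

4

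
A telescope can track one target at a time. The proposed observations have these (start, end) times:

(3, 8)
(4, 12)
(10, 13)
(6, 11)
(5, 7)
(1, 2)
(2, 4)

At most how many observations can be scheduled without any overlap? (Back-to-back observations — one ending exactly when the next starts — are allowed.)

4

Sorted by end: (1,2)  (2,4)  (5,7)  (3,8)  (6,11)  (4,12)  (10,13)
take (1,2); take (2,4); take (5,7); take (10,13).
Selected 4 observations.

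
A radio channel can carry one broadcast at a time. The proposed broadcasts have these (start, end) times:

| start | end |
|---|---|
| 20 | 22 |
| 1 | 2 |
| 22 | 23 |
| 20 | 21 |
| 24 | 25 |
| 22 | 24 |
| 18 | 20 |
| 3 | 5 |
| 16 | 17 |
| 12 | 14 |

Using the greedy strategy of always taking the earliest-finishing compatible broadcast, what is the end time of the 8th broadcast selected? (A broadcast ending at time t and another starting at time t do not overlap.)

Sorted by end: (1,2)  (3,5)  (12,14)  (16,17)  (18,20)  (20,21)  (20,22)  (22,23)  (22,24)  (24,25)
take (1,2); take (3,5); take (12,14); take (16,17); take (18,20); take (20,21); skip (20,22); take (22,23); skip (22,24); take (24,25).
Selected: (1,2) (3,5) (12,14) (16,17) (18,20) (20,21) (22,23) (24,25)

25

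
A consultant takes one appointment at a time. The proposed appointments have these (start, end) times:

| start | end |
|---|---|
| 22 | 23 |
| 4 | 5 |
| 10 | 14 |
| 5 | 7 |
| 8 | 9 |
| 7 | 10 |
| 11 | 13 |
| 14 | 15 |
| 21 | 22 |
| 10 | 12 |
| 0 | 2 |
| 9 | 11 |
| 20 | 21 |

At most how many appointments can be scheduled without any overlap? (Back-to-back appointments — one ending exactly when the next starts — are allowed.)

10

Sorted by end: (0,2)  (4,5)  (5,7)  (8,9)  (7,10)  (9,11)  (10,12)  (11,13)  (10,14)  (14,15)  (20,21)  (21,22)  (22,23)
take (0,2); take (4,5); take (5,7); take (8,9); skip (7,10); take (9,11); take (11,13); take (14,15); take (20,21); take (21,22); take (22,23).
Selected 10 appointments.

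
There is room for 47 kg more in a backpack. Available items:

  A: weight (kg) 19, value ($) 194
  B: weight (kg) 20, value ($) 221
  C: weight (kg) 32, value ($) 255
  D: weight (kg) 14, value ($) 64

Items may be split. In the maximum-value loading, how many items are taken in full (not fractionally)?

Greedy by value/weight ratio, highest first.
Order: B (221/20=11.05) > A (194/19=10.21) > C (255/32=7.97) > D (64/14=4.57)
Fill: take B (20 @ 221) → take A (19 @ 194) → take 8/32 of C → 63.75; 47/47 used.
2 item(s) taken whole; one partial (take 8/32 of C).

2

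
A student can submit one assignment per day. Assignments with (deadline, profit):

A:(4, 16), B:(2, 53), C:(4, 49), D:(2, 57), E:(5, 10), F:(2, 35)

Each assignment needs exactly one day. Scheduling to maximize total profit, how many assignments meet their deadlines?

5

Sort by profit descending; place each in the latest free slot ≤ its deadline.
By profit: D(d2,57), B(d2,53), C(d4,49), F(d2,35), A(d4,16), E(d5,10)
D→slot 2; B→slot 1; C→slot 4; F skipped; A→slot 3; E→slot 5.
5 of 6 scheduled.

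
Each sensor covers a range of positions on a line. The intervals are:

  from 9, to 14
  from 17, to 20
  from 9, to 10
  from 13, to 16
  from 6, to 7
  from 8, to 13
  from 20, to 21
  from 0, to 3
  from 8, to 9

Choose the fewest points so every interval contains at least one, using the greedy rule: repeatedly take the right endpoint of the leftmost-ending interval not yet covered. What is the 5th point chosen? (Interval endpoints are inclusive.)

Process intervals by earliest right end; each time one isn't hit yet, stab at its right endpoint.
Sorted: [0,3] [6,7] [8,9] [9,10] [8,13] [9,14] [13,16] [17,20] [20,21]
{[0,3]} hit by 3; {[6,7]} hit by 7; {[8,9],[9,10],[8,13],[9,14]} hit by 9; {[13,16]} hit by 16; {[17,20],[20,21]} hit by 20.
Points: 3, 7, 9, 16, 20 (5 total).

20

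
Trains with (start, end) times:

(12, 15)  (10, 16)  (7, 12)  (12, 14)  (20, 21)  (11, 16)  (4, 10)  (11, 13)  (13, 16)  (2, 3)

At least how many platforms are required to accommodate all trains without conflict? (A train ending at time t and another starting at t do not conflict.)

5

Events (time:±→running): 2:+→1 3:-→0 4:+→1 7:+→2 10:-→1 10:+→2 11:+→3 11:+→4 12:-→3 12:+→4 12:+→5 … peak 5.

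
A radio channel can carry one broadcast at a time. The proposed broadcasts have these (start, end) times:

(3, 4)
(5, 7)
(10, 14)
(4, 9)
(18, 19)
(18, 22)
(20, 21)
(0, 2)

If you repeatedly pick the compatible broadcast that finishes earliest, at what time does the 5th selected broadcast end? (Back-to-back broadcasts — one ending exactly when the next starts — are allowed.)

19

Sort by end time and greedily take each interval whose start is ≥ the last chosen end.
Sorted by end: (0,2)  (3,4)  (5,7)  (4,9)  (10,14)  (18,19)  (20,21)  (18,22)
take (0,2); take (3,4); take (5,7); take (10,14); take (18,19); take (20,21).
Selected: (0,2) (3,4) (5,7) (10,14) (18,19) (20,21)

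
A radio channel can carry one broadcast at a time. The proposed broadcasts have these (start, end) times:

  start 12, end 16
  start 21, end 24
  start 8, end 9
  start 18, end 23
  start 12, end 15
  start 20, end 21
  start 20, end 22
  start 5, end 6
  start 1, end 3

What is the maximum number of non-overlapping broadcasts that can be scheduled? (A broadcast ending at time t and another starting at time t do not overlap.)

Greedy by earliest finish: after sorting by end time, pick each interval compatible with the last pick.
By end time: (1,3), (5,6), (8,9), (12,15), (12,16), (20,21), (20,22), (18,23), (21,24).
Pick (1,3); next start ≥ 3 → (5,6); next start ≥ 6 → (8,9); next start ≥ 9 → (12,15); next start ≥ 15 → (20,21); next start ≥ 21 → (21,24).
Selected 6 broadcasts.

6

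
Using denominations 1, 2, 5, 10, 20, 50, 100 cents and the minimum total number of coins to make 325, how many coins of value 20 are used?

325 − 3×100→25 − 1×20→5 − 1×5→0
Count of 20: 1

1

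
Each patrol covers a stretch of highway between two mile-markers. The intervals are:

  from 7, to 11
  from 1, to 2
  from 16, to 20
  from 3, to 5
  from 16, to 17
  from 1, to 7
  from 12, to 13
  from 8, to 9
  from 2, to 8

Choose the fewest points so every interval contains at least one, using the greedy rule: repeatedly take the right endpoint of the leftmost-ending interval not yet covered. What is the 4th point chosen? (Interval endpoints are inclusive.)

Process intervals by earliest right end; each time one isn't hit yet, stab at its right endpoint.
By right end: [1,2]  [3,5]  [1,7]  [2,8]  [8,9]  [7,11]  [12,13]  [16,17]  [16,20]
[1,2] uncovered → point at 2; [3,5] uncovered → point at 5; [8,9] uncovered → point at 9; [12,13] uncovered → point at 13; [16,17] uncovered → point at 17.
Points: 2, 5, 9, 13, 17 (5 total).

13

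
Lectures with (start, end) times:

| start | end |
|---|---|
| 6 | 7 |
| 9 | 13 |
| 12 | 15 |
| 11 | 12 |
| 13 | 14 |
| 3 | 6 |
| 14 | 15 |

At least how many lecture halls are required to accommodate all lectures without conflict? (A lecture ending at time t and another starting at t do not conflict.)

Events (time:±→running): 3:+→1 6:-→0 6:+→1 7:-→0 9:+→1 11:+→2 … peak 2.

2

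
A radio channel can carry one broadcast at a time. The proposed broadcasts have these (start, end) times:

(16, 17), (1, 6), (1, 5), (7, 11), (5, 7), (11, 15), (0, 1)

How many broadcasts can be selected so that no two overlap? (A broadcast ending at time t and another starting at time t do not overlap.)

6

By end time: (0,1), (1,5), (1,6), (5,7), (7,11), (11,15), (16,17).
Pick (0,1); next start ≥ 1 → (1,5); next start ≥ 5 → (5,7); next start ≥ 7 → (7,11); next start ≥ 11 → (11,15); next start ≥ 15 → (16,17).
Selected 6 broadcasts.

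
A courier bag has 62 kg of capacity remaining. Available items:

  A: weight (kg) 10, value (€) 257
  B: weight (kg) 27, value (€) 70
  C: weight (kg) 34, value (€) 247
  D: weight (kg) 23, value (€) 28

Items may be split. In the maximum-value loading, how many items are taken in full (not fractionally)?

2

Sort by value per unit weight and fill in that order.
Order: A (257/10=25.70) > C (247/34=7.26) > B (70/27=2.59) > D (28/23=1.22)
Fill: take A (10 @ 257) → take C (34 @ 247) → take 18/27 of B → 46.67; 62/62 used.
2 item(s) taken whole; one partial (take 18/27 of B).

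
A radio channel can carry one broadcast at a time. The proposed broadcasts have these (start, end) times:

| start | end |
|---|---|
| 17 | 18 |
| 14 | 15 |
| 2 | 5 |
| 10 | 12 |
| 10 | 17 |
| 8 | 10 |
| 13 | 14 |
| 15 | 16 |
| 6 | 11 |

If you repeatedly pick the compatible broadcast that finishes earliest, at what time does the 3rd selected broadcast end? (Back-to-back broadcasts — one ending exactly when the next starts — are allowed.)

12

Order by finish time; keep every interval that doesn't clash with the previous kept one.
By end time: (2,5), (8,10), (6,11), (10,12), (13,14), (14,15), (15,16), (10,17), (17,18).
Pick (2,5); next start ≥ 5 → (8,10); next start ≥ 10 → (10,12); next start ≥ 12 → (13,14); next start ≥ 14 → (14,15); next start ≥ 15 → (15,16); next start ≥ 16 → (17,18).
Selected: (2,5) (8,10) (10,12) (13,14) (14,15) (15,16) (17,18)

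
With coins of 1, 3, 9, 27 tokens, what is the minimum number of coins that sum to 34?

Use the largest denomination that fits, subtract, and repeat.
34 − 1×27→7 − 2×3→1 − 1×1→0
Total coins = 1 + 2 + 1 = 4

4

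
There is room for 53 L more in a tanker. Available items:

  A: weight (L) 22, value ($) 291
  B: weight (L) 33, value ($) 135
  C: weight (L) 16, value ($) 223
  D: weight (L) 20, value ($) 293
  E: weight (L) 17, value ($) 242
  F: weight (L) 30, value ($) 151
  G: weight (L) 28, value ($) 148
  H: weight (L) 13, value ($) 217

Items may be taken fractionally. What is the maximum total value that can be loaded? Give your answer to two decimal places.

793.81

Greedy by value/weight ratio, highest first.
Order: H (217/13=16.69) > D (293/20=14.65) > E (242/17=14.24) > C (223/16=13.94) > A (291/22=13.23) > G (148/28=5.29) > F (151/30=5.03) > B (135/33=4.09)
Fill: take H (13 @ 217) → take D (20 @ 293) → take E (17 @ 242) → take 3/16 of C → 41.81; 53/53 used.
Total value = 793.81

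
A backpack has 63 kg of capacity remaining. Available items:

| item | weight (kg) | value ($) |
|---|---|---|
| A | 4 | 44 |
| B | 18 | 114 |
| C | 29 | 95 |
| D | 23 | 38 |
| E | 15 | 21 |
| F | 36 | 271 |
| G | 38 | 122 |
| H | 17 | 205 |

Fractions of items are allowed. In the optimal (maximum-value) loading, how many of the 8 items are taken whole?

Greedy by value/weight ratio, highest first.
Ratios (sorted): H 12.06, A 11.00, F 7.53, B 6.33, C 3.28, G 3.21, D 1.65, E 1.40
take H (17 @ 205); take A (4 @ 44); take F (36 @ 271); take 6/18 of B → 38.00. Capacity used 63/63.
3 item(s) taken whole; one partial (take 6/18 of B).

3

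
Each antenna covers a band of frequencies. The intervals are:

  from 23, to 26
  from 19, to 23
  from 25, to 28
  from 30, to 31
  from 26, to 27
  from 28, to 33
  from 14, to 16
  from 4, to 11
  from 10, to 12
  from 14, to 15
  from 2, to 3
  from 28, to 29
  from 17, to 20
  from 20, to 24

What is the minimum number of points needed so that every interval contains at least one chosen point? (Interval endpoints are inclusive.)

Sorted: [2,3] [4,11] [10,12] [14,15] [14,16] [17,20] [19,23] [20,24] [23,26] [26,27] [25,28] [28,29] [30,31] [28,33]
{[2,3]} hit by 3; {[4,11],[10,12]} hit by 11; {[14,15],[14,16]} hit by 15; {[17,20],[19,23],[20,24]} hit by 20; {[23,26],[26,27],[25,28]} hit by 26; {[28,29]} hit by 29; {[30,31],[28,33]} hit by 31.
Points: 3, 11, 15, 20, 26, 29, 31 (7 total).

7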